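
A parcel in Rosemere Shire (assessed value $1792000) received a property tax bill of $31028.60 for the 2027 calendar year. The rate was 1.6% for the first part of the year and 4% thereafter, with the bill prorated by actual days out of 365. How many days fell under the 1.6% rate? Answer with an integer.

345 days

Let d = days at the first rate; then 365 − d days at the second rate.
$1792000 × [1.6%·d + 4%·(365−d)] / 365 = $31028.60
Solving gives d = 345, so the new rate took effect on 12 Dec 2027.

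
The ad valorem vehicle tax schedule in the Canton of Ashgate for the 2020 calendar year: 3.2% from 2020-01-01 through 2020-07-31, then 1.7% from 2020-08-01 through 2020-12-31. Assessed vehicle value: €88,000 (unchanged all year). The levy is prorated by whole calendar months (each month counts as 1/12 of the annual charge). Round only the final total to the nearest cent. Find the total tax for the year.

€2,266.00

2020-01-01 to 2020-07-31: 7 months at 3.2% → €88,000 × 3.2% × 7/12 = €1,642.6667
2020-08-01 to 2020-12-31: 5 months at 1.7% → €88,000 × 1.7% × 5/12 = €623.3333
Total = €2,266.0000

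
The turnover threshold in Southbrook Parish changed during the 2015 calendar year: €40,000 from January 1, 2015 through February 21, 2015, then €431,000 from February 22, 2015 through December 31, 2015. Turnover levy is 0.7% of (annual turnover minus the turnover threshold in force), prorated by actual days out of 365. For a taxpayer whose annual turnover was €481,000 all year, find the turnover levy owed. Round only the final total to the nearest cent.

€739.93

January 1 – February 21, 2015: 52 days, exemption €40,000 → (€481,000 − €40,000) × 0.7% × 52/365 = €439.7918
February 22 – December 31, 2015: 313 days, exemption €431,000 → (€481,000 − €431,000) × 0.7% × 313/365 = €300.1370
Total = €739.9288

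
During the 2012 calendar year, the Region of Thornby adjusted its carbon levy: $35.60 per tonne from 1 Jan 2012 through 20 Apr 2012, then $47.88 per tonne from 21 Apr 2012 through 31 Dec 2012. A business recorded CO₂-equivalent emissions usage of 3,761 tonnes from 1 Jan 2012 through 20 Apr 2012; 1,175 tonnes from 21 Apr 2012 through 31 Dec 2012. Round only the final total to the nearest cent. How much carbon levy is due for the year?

$190,150.60

1 Jan – 20 Apr 2012: 3,761 tonnes at $35.60/tonne → $133,891.60
21 Apr – 31 Dec 2012: 1,175 tonnes at $47.88/tonne → $56,259.00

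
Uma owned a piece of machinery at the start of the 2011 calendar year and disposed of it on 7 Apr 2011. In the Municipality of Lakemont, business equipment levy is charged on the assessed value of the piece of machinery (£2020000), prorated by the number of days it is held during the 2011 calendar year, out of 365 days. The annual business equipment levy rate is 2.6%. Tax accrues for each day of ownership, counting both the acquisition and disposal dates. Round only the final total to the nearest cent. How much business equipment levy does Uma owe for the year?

Days held (1 Jan – 7 Apr 2011): 97 out of 365
Tax = £2020000 × 2.6% × 97/365 = £13957.3699

£13957.37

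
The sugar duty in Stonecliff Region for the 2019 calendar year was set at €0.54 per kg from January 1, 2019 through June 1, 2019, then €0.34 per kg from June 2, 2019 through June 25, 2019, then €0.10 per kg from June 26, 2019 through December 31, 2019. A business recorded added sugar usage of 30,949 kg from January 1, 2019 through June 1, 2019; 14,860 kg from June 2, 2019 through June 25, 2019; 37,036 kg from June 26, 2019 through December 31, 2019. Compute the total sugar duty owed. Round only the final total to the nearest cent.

€25,468.46

January 1 – June 1, 2019: 30,949 kg at €0.54/kg → €16,712.46
June 2 – June 25, 2019: 14,860 kg at €0.34/kg → €5,052.40
June 26 – December 31, 2019: 37,036 kg at €0.10/kg → €3,703.60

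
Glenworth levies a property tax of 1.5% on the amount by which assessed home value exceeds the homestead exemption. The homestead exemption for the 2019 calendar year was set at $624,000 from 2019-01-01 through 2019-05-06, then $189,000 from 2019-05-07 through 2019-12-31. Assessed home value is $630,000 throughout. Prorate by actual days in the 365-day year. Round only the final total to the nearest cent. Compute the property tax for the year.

2019-01-01 to 2019-05-06: 126 days, exemption $624,000 → ($630,000 − $624,000) × 1.5% × 126/365 = $31.0685
2019-05-07 to 2019-12-31: 239 days, exemption $189,000 → ($630,000 − $189,000) × 1.5% × 239/365 = $4,331.4658
Total = $4,362.5342

$4,362.53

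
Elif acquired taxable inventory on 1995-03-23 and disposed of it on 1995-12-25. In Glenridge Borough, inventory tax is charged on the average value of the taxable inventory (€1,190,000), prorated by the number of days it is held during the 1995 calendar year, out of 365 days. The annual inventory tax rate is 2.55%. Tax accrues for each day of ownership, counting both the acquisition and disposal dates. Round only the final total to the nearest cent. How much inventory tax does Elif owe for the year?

Days held (1995-03-23 to 1995-12-25): 278 out of 365
Tax = €1,190,000 × 2.55% × 278/365 = €23,112.0822

€23,112.08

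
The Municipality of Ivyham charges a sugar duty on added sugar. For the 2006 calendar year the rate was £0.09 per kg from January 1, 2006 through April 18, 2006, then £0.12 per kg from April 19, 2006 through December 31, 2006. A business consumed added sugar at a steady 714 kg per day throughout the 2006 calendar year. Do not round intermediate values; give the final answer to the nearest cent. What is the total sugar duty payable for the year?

January 1 – April 18, 2006: 108 days × 714 kg/day = 77,112 kg at £0.09/kg → £6940.08
April 19 – December 31, 2006: 257 days × 714 kg/day = 183,498 kg at £0.12/kg → £22019.76

£28959.84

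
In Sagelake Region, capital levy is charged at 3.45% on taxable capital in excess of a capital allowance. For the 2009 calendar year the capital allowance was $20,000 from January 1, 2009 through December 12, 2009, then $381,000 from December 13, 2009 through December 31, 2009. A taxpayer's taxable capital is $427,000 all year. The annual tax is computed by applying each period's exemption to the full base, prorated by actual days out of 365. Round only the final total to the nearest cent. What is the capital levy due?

$13,393.18

January 1 – December 12, 2009: 346 days, exemption $20,000 → ($427,000 − $20,000) × 3.45% × 346/365 = $13,310.5726
December 13 – December 31, 2009: 19 days, exemption $381,000 → ($427,000 − $381,000) × 3.45% × 19/365 = $82.6110
Total = $13,393.1836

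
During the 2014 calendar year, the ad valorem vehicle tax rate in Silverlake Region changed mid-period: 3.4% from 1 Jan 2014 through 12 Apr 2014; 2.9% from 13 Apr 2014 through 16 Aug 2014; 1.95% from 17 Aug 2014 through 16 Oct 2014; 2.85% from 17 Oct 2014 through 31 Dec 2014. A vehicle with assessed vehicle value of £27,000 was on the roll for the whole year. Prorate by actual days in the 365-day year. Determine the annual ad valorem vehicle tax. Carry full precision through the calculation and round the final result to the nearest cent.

£775.05

1 Jan – 12 Apr 2014: 102 days at 3.4% → £27,000 × 3.4% × 102/365 = £256.5370
13 Apr – 16 Aug 2014: 126 days at 2.9% → £27,000 × 2.9% × 126/365 = £270.2959
17 Aug – 16 Oct 2014: 61 days at 1.95% → £27,000 × 1.95% × 61/365 = £87.9904
17 Oct – 31 Dec 2014: 76 days at 2.85% → £27,000 × 2.85% × 76/365 = £160.2247
Total = £775.0479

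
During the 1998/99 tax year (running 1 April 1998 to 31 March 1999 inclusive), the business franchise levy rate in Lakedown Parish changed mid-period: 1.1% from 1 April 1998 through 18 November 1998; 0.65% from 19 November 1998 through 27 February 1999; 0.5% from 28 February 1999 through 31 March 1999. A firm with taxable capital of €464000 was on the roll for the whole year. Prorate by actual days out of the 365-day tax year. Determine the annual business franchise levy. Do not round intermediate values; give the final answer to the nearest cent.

€4282.15

1 April – 18 November 1998: 232 days at 1.1% → €464000 × 1.1% × 232/365 = €3244.1863
19 November 1998 – 27 February 1999: 101 days at 0.65% → €464000 × 0.65% × 101/365 = €834.5644
28 February – 31 March 1999: 32 days at 0.5% → €464000 × 0.5% × 32/365 = €203.3973
Total = €4282.1479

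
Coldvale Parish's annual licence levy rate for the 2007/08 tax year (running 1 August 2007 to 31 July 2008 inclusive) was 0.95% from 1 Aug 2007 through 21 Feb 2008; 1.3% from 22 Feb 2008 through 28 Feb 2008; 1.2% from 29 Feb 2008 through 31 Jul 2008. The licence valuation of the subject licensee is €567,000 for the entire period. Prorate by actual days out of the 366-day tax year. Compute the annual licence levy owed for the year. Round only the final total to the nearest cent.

€6,020.89

1 Aug 2007 – 21 Feb 2008: 205 days at 0.95% → €567,000 × 0.95% × 205/366 = €3,017.0287
22 Feb – 28 Feb 2008: 7 days at 1.3% → €567,000 × 1.3% × 7/366 = €140.9754
29 Feb – 31 Jul 2008: 154 days at 1.2% → €567,000 × 1.2% × 154/366 = €2,862.8852
Total = €6,020.8893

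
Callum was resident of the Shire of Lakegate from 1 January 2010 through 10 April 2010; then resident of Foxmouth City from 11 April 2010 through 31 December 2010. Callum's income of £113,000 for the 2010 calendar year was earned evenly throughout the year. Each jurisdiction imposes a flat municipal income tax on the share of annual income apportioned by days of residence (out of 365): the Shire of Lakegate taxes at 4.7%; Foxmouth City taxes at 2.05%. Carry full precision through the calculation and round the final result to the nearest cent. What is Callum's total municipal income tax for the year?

£3,136.91

The Shire of Lakegate, 1 January – 10 April 2010: 100 days → £113,000 × 4.7% × 100/365 = £1,455.0685
Foxmouth City, 11 April – 31 December 2010: 265 days → £113,000 × 2.05% × 265/365 = £1,681.8425
Total = £3,136.9110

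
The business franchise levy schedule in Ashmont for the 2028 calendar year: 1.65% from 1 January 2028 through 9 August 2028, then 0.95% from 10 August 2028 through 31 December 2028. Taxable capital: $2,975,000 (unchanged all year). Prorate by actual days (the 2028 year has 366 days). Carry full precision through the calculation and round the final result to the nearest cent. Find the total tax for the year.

$40,894.06

1 January – 9 August 2028: 222 days at 1.65% → $2,975,000 × 1.65% × 222/366 = $29,774.3852
10 August – 31 December 2028: 144 days at 0.95% → $2,975,000 × 0.95% × 144/366 = $11,119.6721
Total = $40,894.0574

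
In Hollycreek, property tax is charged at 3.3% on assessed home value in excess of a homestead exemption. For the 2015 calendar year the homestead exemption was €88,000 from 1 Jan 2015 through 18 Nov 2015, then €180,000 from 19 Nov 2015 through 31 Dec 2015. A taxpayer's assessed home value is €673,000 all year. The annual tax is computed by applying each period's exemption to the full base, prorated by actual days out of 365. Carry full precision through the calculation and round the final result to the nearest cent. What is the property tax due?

1 Jan – 18 Nov 2015: 322 days, exemption €88,000 → (€673,000 − €88,000) × 3.3% × 322/365 = €17,030.7123
19 Nov – 31 Dec 2015: 43 days, exemption €180,000 → (€673,000 − €180,000) × 3.3% × 43/365 = €1,916.6219
Total = €18,947.3342

€18,947.33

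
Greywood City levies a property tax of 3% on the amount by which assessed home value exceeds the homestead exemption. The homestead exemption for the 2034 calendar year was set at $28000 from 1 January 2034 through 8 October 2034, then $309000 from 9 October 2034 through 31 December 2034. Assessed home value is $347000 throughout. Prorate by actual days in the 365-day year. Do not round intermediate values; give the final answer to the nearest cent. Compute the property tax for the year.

$7629.95

1 January – 8 October 2034: 281 days, exemption $28000 → ($347000 − $28000) × 3% × 281/365 = $7367.5890
9 October – 31 December 2034: 84 days, exemption $309000 → ($347000 − $309000) × 3% × 84/365 = $262.3562
Total = $7629.9452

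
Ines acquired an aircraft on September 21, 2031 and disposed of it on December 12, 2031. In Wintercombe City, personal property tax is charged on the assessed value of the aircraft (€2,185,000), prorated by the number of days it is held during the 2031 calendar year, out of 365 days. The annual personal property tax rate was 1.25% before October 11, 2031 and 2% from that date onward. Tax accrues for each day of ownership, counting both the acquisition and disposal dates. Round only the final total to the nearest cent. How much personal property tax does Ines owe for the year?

€9,039.32

September 21 – October 10, 2031: 20 days at 1.25% → €2,185,000 × 1.25% × 20/365 = €1,496.5753
October 11 – December 12, 2031: 63 days at 2% → €2,185,000 × 2% × 63/365 = €7,542.7397
Total = €9,039.3151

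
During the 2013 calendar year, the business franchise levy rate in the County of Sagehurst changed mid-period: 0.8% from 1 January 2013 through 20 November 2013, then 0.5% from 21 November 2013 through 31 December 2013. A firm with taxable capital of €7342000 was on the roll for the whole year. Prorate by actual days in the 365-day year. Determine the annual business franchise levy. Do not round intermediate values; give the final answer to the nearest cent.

€56261.85

1 January – 20 November 2013: 324 days at 0.8% → €7342000 × 0.8% × 324/365 = €52138.2575
21 November – 31 December 2013: 41 days at 0.5% → €7342000 × 0.5% × 41/365 = €4123.5890
Total = €56261.8466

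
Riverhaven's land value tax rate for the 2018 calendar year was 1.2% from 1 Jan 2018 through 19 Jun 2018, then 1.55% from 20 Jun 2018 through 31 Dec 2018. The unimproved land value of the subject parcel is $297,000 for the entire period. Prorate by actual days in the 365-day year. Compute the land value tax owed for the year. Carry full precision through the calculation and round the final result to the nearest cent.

$4,119.35

1 Jan – 19 Jun 2018: 170 days at 1.2% → $297,000 × 1.2% × 170/365 = $1,659.9452
20 Jun – 31 Dec 2018: 195 days at 1.55% → $297,000 × 1.55% × 195/365 = $2,459.4041
Total = $4,119.3493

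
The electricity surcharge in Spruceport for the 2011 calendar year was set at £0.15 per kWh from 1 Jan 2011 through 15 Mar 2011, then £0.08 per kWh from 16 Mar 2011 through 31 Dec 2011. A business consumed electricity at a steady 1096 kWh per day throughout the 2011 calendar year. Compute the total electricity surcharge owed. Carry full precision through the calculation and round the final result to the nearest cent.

1 Jan – 15 Mar 2011: 74 days × 1096 kWh/day = 81,104 kWh at £0.15/kWh → £12,165.60
16 Mar – 31 Dec 2011: 291 days × 1096 kWh/day = 318,936 kWh at £0.08/kWh → £25,514.88

£37,680.48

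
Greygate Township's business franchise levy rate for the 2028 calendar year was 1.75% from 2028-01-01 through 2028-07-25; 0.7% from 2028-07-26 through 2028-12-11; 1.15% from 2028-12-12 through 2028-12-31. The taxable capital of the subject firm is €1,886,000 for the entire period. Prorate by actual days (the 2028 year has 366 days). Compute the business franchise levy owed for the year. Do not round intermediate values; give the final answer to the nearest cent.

2028-01-01 to 2028-07-25: 207 days at 1.75% → €1,886,000 × 1.75% × 207/366 = €18,666.7623
2028-07-26 to 2028-12-11: 139 days at 0.7% → €1,886,000 × 0.7% × 139/366 = €5,013.8743
2028-12-12 to 2028-12-31: 20 days at 1.15% → €1,886,000 × 1.15% × 20/366 = €1,185.1913
Total = €24,865.8279

€24,865.83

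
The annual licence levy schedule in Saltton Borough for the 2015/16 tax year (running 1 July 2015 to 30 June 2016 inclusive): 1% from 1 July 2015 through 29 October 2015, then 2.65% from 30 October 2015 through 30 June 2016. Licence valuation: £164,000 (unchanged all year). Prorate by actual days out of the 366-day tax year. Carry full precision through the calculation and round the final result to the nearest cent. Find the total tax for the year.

£3,451.39

1 July – 29 October 2015: 121 days at 1% → £164,000 × 1% × 121/366 = £542.1858
30 October 2015 – 30 June 2016: 245 days at 2.65% → £164,000 × 2.65% × 245/366 = £2,909.2077
Total = £3,451.3934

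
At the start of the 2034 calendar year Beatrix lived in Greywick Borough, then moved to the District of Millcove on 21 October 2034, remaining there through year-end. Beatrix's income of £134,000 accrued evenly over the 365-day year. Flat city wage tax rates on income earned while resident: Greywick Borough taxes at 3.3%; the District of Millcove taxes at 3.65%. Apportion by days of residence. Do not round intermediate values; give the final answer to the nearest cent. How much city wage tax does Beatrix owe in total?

Greywick Borough, 1 January – 20 October 2034: 293 days → £134,000 × 3.3% × 293/365 = £3,549.7151
The District of Millcove, 21 October – 31 December 2034: 72 days → £134,000 × 3.65% × 72/365 = £964.8000
Total = £4,514.5151

£4,514.52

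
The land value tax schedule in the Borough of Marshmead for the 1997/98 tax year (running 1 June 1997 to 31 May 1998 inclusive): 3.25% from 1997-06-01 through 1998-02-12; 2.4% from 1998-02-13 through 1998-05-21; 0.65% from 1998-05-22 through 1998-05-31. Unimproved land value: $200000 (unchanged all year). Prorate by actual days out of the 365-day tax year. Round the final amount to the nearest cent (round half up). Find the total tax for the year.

1997-06-01 to 1998-02-12: 257 days at 3.25% → $200000 × 3.25% × 257/365 = $4576.7123
1998-02-13 to 1998-05-21: 98 days at 2.4% → $200000 × 2.4% × 98/365 = $1288.7671
1998-05-22 to 1998-05-31: 10 days at 0.65% → $200000 × 0.65% × 10/365 = $35.6164
Total = $5901.0959

$5901.10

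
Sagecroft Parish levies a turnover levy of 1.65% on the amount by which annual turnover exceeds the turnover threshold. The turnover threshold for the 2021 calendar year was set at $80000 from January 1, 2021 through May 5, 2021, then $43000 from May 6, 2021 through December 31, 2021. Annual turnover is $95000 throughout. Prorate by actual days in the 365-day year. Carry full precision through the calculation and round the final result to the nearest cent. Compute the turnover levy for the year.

January 1 – May 5, 2021: 125 days, exemption $80000 → ($95000 − $80000) × 1.65% × 125/365 = $84.7603
May 6 – December 31, 2021: 240 days, exemption $43000 → ($95000 − $43000) × 1.65% × 240/365 = $564.1644
Total = $648.9247

$648.92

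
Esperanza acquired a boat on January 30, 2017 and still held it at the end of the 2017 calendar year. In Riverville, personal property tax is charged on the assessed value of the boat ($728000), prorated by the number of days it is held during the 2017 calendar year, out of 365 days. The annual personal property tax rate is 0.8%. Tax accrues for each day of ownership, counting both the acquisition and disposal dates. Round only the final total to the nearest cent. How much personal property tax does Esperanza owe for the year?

Days held (January 30 – December 31, 2017): 336 out of 365
Tax = $728000 × 0.8% × 336/365 = $5361.2712

$5361.27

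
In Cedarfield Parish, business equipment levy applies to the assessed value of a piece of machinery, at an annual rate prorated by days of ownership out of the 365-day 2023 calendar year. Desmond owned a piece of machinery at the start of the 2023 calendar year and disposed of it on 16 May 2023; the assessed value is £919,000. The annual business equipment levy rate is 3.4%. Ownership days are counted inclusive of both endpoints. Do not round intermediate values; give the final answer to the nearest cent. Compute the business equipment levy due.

Days held (1 January – 16 May 2023): 136 out of 365
Tax = £919,000 × 3.4% × 136/365 = £11,642.3452

£11,642.35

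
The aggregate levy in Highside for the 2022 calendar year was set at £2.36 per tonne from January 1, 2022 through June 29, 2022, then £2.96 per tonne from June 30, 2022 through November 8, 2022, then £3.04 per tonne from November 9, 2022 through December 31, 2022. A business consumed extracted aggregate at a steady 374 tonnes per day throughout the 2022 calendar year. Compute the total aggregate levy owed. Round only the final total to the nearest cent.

January 1 – June 29, 2022: 180 days × 374 tonnes/day = 67,320 tonnes at £2.36/tonne → £158,875.20
June 30 – November 8, 2022: 132 days × 374 tonnes/day = 49,368 tonnes at £2.96/tonne → £146,129.28
November 9 – December 31, 2022: 53 days × 374 tonnes/day = 19,822 tonnes at £3.04/tonne → £60,258.88

£365,263.36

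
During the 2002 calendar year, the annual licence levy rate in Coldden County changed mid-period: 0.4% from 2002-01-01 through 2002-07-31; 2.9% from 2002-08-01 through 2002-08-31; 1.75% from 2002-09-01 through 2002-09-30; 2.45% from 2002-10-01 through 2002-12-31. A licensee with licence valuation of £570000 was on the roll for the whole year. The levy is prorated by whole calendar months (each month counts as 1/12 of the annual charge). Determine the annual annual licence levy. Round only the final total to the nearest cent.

£7030.00

2002-01-01 to 2002-07-31: 7 months at 0.4% → £570000 × 0.4% × 7/12 = £1330.0000
2002-08-01 to 2002-08-31: 1 month at 2.9% → £570000 × 2.9% × 1/12 = £1377.5000
2002-09-01 to 2002-09-30: 1 month at 1.75% → £570000 × 1.75% × 1/12 = £831.2500
2002-10-01 to 2002-12-31: 3 months at 2.45% → £570000 × 2.45% × 3/12 = £3491.2500
Total = £7030.0000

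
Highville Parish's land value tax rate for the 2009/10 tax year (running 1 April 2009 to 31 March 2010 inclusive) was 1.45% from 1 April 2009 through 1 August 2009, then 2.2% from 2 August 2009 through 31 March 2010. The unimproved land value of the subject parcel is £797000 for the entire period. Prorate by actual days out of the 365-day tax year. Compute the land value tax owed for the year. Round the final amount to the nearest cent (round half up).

1 April – 1 August 2009: 123 days at 1.45% → £797000 × 1.45% × 123/365 = £3894.3822
2 August 2009 – 31 March 2010: 242 days at 2.2% → £797000 × 2.2% × 242/365 = £11625.2822
Total = £15519.6644

£15519.66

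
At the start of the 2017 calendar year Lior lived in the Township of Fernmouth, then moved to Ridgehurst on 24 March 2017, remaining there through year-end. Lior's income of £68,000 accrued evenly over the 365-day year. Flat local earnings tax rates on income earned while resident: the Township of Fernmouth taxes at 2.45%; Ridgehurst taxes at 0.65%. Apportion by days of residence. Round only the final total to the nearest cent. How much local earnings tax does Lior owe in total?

£716.98

The Township of Fernmouth, 1 January – 23 March 2017: 82 days → £68,000 × 2.45% × 82/365 = £374.2795
Ridgehurst, 24 March – 31 December 2017: 283 days → £68,000 × 0.65% × 283/365 = £342.7014
Total = £716.9808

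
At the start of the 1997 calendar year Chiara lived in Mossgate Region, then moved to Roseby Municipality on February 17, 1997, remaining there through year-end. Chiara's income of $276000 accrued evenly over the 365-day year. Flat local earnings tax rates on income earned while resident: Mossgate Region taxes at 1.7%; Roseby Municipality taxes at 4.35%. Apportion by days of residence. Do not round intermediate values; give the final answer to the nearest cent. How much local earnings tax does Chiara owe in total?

Mossgate Region, January 1 – February 16, 1997: 47 days → $276000 × 1.7% × 47/365 = $604.1753
Roseby Municipality, February 17 – December 31, 1997: 318 days → $276000 × 4.35% × 318/365 = $10460.0219
Total = $11064.1973

$11064.20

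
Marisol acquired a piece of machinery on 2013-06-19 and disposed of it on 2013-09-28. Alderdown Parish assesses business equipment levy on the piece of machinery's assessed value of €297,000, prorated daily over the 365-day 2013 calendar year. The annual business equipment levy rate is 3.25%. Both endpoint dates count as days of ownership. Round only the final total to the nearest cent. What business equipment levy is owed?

€2,697.41

Days held (2013-06-19 to 2013-09-28): 102 out of 365
Tax = €297,000 × 3.25% × 102/365 = €2,697.4110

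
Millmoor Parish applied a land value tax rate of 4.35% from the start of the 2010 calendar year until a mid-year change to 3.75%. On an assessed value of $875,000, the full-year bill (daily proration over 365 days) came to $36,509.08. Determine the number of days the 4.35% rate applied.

257 days

Let d = days at the first rate; then 365 − d days at the second rate.
$875,000 × [4.35%·d + 3.75%·(365−d)] / 365 = $36,509.08
Solving gives d = 257, so the new rate took effect on 15 September 2010.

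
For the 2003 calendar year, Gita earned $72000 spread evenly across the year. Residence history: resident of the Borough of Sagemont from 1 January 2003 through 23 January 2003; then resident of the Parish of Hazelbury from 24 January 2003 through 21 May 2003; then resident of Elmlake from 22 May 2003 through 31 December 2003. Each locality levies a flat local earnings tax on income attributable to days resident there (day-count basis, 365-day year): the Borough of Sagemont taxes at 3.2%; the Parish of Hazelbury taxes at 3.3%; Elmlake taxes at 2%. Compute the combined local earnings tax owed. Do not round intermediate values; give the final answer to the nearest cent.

$1797.04

The Borough of Sagemont, 1 January – 23 January 2003: 23 days → $72000 × 3.2% × 23/365 = $145.1836
The Parish of Hazelbury, 24 January – 21 May 2003: 118 days → $72000 × 3.3% × 118/365 = $768.1315
Elmlake, 22 May – 31 December 2003: 224 days → $72000 × 2% × 224/365 = $883.7260
Total = $1797.0411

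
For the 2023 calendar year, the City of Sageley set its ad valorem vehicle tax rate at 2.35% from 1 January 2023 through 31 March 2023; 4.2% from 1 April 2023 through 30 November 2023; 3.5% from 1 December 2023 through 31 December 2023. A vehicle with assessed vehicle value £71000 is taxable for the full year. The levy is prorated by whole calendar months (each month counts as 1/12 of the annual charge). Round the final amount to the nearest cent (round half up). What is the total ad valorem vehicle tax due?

£2612.21

1 January – 31 March 2023: 3 months at 2.35% → £71000 × 2.35% × 3/12 = £417.1250
1 April – 30 November 2023: 8 months at 4.2% → £71000 × 4.2% × 8/12 = £1988.0000
1 December – 31 December 2023: 1 month at 3.5% → £71000 × 3.5% × 1/12 = £207.0833
Total = £2612.2083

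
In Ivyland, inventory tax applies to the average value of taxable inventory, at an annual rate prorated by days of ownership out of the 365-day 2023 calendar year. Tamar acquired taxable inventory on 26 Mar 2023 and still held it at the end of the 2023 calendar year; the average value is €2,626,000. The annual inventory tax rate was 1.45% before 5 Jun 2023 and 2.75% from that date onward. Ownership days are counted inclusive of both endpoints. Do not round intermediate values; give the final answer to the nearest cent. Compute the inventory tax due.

€48,955.12

26 Mar – 4 Jun 2023: 71 days at 1.45% → €2,626,000 × 1.45% × 71/365 = €7,406.7589
5 Jun – 31 Dec 2023: 210 days at 2.75% → €2,626,000 × 2.75% × 210/365 = €41,548.3562
Total = €48,955.1151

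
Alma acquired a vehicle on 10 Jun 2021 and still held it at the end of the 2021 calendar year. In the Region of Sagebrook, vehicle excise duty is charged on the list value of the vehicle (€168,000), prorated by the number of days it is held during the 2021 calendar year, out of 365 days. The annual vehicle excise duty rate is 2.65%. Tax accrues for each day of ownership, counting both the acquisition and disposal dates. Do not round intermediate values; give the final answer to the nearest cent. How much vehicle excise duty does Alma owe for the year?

€2,500.44

Days held (10 Jun – 31 Dec 2021): 205 out of 365
Tax = €168,000 × 2.65% × 205/365 = €2,500.4384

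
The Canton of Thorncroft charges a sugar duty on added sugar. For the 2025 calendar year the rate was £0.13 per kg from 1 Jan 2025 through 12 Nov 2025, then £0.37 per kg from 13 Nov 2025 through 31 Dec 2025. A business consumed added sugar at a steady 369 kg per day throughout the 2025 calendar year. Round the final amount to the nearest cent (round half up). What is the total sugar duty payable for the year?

1 Jan – 12 Nov 2025: 316 days × 369 kg/day = 116,604 kg at £0.13/kg → £15,158.52
13 Nov – 31 Dec 2025: 49 days × 369 kg/day = 18,081 kg at £0.37/kg → £6,689.97

£21,848.49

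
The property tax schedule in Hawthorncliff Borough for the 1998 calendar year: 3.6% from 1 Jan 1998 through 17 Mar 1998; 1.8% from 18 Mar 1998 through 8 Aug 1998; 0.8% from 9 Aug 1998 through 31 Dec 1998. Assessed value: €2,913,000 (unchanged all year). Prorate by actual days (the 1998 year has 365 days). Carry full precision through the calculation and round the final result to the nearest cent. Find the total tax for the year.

1 Jan – 17 Mar 1998: 76 days at 3.6% → €2,913,000 × 3.6% × 76/365 = €21,835.5288
18 Mar – 8 Aug 1998: 144 days at 1.8% → €2,913,000 × 1.8% × 144/365 = €20,686.2904
9 Aug – 31 Dec 1998: 145 days at 0.8% → €2,913,000 × 0.8% × 145/365 = €9,257.7534
Total = €51,779.5726

€51,779.57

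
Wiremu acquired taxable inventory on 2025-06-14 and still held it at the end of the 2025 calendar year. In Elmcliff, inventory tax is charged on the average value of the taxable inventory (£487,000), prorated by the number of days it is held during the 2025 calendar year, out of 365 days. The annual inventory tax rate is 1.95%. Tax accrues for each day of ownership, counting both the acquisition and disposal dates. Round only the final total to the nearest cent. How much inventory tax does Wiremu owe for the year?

Days held (2025-06-14 to 2025-12-31): 201 out of 365
Tax = £487,000 × 1.95% × 201/365 = £5,229.5795

£5,229.58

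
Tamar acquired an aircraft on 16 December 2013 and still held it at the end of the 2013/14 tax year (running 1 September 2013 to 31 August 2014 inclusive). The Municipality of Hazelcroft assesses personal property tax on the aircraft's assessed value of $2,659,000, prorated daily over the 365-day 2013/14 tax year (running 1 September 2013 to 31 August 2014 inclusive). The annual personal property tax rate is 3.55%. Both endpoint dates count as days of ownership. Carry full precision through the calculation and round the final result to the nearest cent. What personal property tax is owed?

Days held (16 December 2013 – 31 August 2014): 259 out of 365
Tax = $2,659,000 × 3.55% × 259/365 = $66,981.3027

$66,981.30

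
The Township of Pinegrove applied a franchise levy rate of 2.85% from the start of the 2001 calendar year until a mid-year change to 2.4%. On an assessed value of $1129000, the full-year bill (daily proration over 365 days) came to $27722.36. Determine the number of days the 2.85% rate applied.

Let d = days at the first rate; then 365 − d days at the second rate.
$1129000 × [2.85%·d + 2.4%·(365−d)] / 365 = $27722.36
Solving gives d = 45, so the new rate took effect on February 15, 2001.

45 days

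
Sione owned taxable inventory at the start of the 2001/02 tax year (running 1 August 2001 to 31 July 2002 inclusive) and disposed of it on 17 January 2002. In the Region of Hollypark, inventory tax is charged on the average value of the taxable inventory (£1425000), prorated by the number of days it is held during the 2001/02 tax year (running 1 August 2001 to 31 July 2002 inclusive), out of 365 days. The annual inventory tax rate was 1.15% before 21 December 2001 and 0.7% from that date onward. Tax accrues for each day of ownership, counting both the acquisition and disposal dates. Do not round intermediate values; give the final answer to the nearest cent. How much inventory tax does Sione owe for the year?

1 August – 20 December 2001: 142 days at 1.15% → £1425000 × 1.15% × 142/365 = £6375.4110
21 December 2001 – 17 January 2002: 28 days at 0.7% → £1425000 × 0.7% × 28/365 = £765.2055
Total = £7140.6164

£7140.62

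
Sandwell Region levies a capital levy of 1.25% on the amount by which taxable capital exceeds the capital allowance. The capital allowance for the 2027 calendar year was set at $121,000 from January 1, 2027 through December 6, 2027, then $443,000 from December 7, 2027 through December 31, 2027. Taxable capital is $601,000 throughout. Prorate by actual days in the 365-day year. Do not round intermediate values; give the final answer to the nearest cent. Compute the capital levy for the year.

$5,724.32

January 1 – December 6, 2027: 340 days, exemption $121,000 → ($601,000 − $121,000) × 1.25% × 340/365 = $5,589.0411
December 7 – December 31, 2027: 25 days, exemption $443,000 → ($601,000 − $443,000) × 1.25% × 25/365 = $135.2740
Total = $5,724.3151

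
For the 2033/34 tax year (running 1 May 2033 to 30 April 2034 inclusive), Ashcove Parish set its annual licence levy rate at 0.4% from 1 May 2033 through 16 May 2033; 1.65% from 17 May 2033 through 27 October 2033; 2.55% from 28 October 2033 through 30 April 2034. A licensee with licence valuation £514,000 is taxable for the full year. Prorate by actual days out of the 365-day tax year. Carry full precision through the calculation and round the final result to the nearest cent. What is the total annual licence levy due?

£10,544.04

1 May – 16 May 2033: 16 days at 0.4% → £514,000 × 0.4% × 16/365 = £90.1260
17 May – 27 October 2033: 164 days at 1.65% → £514,000 × 1.65% × 164/365 = £3,810.6411
28 October 2033 – 30 April 2034: 185 days at 2.55% → £514,000 × 2.55% × 185/365 = £6,643.2740
Total = £10,544.0411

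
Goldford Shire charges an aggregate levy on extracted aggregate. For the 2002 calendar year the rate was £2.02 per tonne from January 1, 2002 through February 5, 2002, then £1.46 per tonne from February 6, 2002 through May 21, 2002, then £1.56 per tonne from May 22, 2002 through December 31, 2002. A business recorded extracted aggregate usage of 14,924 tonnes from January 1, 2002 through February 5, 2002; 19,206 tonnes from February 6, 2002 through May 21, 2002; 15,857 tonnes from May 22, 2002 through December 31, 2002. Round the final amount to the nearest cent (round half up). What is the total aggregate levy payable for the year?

£82924.16

January 1 – February 5, 2002: 14,924 tonnes at £2.02/tonne → £30146.48
February 6 – May 21, 2002: 19,206 tonnes at £1.46/tonne → £28040.76
May 22 – December 31, 2002: 15,857 tonnes at £1.56/tonne → £24736.92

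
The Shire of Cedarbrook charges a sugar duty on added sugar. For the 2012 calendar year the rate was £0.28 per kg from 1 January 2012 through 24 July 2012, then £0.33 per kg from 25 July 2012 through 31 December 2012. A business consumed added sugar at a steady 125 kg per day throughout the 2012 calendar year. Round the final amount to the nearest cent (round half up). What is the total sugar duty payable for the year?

1 January – 24 July 2012: 206 days × 125 kg/day = 25,750 kg at £0.28/kg → £7210.00
25 July – 31 December 2012: 160 days × 125 kg/day = 20,000 kg at £0.33/kg → £6600.00

£13810.00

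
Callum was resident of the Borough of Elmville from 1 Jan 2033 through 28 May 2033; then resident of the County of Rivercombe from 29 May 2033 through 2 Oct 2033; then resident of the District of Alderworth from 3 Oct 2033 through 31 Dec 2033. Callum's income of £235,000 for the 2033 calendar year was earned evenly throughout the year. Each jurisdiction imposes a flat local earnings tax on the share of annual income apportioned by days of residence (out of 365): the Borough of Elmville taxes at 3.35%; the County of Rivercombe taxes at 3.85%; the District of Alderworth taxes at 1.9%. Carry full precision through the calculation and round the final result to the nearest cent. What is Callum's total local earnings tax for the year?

The Borough of Elmville, 1 Jan – 28 May 2033: 148 days → £235,000 × 3.35% × 148/365 = £3,192.1370
The County of Rivercombe, 29 May – 2 Oct 2033: 127 days → £235,000 × 3.85% × 127/365 = £3,148.0342
The District of Alderworth, 3 Oct – 31 Dec 2033: 90 days → £235,000 × 1.9% × 90/365 = £1,100.9589
Total = £7,441.1301

£7,441.13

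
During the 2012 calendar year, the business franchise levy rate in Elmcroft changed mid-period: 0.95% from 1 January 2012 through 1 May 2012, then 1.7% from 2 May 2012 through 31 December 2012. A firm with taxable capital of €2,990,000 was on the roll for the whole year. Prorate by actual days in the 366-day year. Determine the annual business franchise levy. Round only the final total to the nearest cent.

€43,355.00

1 January – 1 May 2012: 122 days at 0.95% → €2,990,000 × 0.95% × 122/366 = €9,468.3333
2 May – 31 December 2012: 244 days at 1.7% → €2,990,000 × 1.7% × 244/366 = €33,886.6667
Total = €43,355.0000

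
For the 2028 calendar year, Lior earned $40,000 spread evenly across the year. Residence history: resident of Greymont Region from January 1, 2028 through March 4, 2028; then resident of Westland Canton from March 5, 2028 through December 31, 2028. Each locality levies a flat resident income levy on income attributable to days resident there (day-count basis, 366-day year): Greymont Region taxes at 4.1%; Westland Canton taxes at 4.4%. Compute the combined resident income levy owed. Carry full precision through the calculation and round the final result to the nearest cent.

$1,739.02

Greymont Region, January 1 – March 4, 2028: 64 days → $40,000 × 4.1% × 64/366 = $286.7760
Westland Canton, March 5 – December 31, 2028: 302 days → $40,000 × 4.4% × 302/366 = $1,452.2404
Total = $1,739.0164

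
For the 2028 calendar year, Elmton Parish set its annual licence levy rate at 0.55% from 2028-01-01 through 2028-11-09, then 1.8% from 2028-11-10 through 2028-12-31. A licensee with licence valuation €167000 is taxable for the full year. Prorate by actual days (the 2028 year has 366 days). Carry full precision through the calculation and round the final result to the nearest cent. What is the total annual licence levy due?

€1215.08

2028-01-01 to 2028-11-09: 314 days at 0.55% → €167000 × 0.55% × 314/366 = €788.0027
2028-11-10 to 2028-12-31: 52 days at 1.8% → €167000 × 1.8% × 52/366 = €427.0820
Total = €1215.0847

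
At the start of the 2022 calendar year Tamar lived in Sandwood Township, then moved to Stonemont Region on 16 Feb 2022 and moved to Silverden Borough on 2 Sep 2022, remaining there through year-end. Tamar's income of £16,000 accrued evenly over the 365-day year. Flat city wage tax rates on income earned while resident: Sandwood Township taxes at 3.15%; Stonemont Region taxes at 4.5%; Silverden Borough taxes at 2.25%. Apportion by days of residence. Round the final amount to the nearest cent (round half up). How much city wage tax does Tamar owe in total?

Sandwood Township, 1 Jan – 15 Feb 2022: 46 days → £16,000 × 3.15% × 46/365 = £63.5178
Stonemont Region, 16 Feb – 1 Sep 2022: 198 days → £16,000 × 4.5% × 198/365 = £390.5753
Silverden Borough, 2 Sep – 31 Dec 2022: 121 days → £16,000 × 2.25% × 121/365 = £119.3425
Total = £573.4356

£573.44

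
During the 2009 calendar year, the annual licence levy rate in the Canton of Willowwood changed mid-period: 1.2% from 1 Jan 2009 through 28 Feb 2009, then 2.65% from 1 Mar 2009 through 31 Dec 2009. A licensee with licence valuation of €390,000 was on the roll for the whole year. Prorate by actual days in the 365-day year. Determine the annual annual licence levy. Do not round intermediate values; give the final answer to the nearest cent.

€9,420.90

1 Jan – 28 Feb 2009: 59 days at 1.2% → €390,000 × 1.2% × 59/365 = €756.4932
1 Mar – 31 Dec 2009: 306 days at 2.65% → €390,000 × 2.65% × 306/365 = €8,664.4110
Total = €9,420.9041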